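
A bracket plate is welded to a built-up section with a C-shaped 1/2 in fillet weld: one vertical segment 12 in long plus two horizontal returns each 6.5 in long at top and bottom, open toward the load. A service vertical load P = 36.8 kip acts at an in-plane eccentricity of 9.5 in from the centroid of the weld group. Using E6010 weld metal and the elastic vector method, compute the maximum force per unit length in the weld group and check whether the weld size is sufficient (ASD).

E60XX → F_EXX = 60 ksi.
Total weld length L_w = 25 in. Treat welds as unit-width lines.
Centroid: x̄ = 2×6.5×3.25 / 25 = 1.69 in from the vertical weld.
Polar moment about centroid: J = I_x + I_y = [12³/12 + 2×6.5×6²] + [12×1.69² + 2(6.5³/12 + 6.5×1.56²)] = 723.7 in³.
Direct shear f_v = P/L_w = 36.8 / 25 = 1.472 kip/in (vertical).
Torsion M = P·e = 36.8 × 9.5 = 349.6 kip·in.
Critical point at (x, y) = (4.81, 6) from centroid. f_tx = M·y/J = 2.899 kip/in; f_ty = M·x/J = 2.324 kip/in.
Resultant f_max = √[f_tx² + (f_v + f_ty)²] = √[2.899² + (1.472 + 2.324)²] = 4.776 kip/in.
Capacity per unit length: r_n/Ω = (1/2.0) × 0.6 × 60 × (0.707 × 0.5) = 6.363 kip/in.
4.776 ≤ 6.363 → adequate.

f_max ≈ 4.78 kip/in; adequate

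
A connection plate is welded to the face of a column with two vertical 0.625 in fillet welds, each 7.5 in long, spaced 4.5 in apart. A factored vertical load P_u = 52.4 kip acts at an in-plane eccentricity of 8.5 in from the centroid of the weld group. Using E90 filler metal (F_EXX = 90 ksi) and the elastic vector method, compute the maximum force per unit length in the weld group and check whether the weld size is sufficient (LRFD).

Total weld length L_w = 15 in. Treat welds as unit-width lines.
Polar moment about centroid: J = 2[d³/12 + d(b/2)²] = 2[7.5³/12 + 7.5×2.25²] = 146.2 in³.
Direct shear f_v = P/L_w = 52.4 / 15 = 3.493 kip/in (vertical).
Torsion M = P·e = 52.4 × 8.5 = 445.4 kip·in.
Critical point at (x, y) = (2.25, 3.75) from centroid. f_tx = M·y/J = 11.42 kip/in; f_ty = M·x/J = 6.852 kip/in.
Resultant f_max = √[f_tx² + (f_v + f_ty)²] = √[11.42² + (3.493 + 6.852)²] = 15.41 kip/in.
Capacity per unit length: φr_n = 0.75 × 0.6 × 90 × (0.707 × 0.625) = 17.9 kip/in.
15.41 ≤ 17.9 → adequate.

f_max ≈ 15.4 kip/in; adequate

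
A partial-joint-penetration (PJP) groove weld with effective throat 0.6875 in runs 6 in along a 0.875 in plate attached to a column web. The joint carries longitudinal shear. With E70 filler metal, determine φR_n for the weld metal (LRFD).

φR_n ≈ 130 kip

E70XX → F_EXX = 70 ksi.
Effective throat (given) t_e = 0.6875 in.
A_we = 0.6875 × 6 = 4.125 in².
F_nw = 0.6 F_EXX = 42 ksi.
φR_n = 0.75 × 42 × 4.125 = 129.9 kip.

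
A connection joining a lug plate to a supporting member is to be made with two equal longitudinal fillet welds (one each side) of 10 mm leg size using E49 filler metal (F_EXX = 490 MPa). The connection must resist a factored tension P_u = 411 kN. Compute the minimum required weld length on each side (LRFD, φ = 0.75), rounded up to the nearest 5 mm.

Throat t_e = 0.707 × 10 = 7.07 mm.
φr_n = 0.75 × 0.6 × 490 × 7.07 × 10⁻³ = 1.559 kN/mm.
L_req = P_u / φr_n = 411 / 1.559 = 263.6 mm total.
Per side: 263.6 / 2 = 131.8 mm.
Round up → use L = 135 mm on each side.

L = 135 mm on each side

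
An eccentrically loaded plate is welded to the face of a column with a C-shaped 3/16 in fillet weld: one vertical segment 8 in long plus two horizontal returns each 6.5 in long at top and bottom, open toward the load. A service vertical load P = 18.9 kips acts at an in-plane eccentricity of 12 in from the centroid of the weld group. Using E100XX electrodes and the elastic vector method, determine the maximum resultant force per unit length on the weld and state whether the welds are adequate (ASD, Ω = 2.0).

f_max ≈ 4.62 kip/in; NOT adequate

E100XX → F_EXX = 100 ksi.
Total weld length L_w = 21 in. Treat welds as unit-width lines.
Centroid: x̄ = 2×6.5×3.25 / 21 = 2.012 in from the vertical weld.
Polar moment about centroid: J = I_x + I_y = [8³/12 + 2×6.5×4²] + [8×2.012² + 2(6.5³/12 + 6.5×1.238²)] = 348.7 in³.
Direct shear f_v = P/L_w = 18.9 / 21 = 0.9 kip/in (vertical).
Torsion M = P·e = 18.9 × 12 = 226.8 kip·in.
Critical point at (x, y) = (4.488, 4) from centroid. f_tx = M·y/J = 2.601 kip/in; f_ty = M·x/J = 2.919 kip/in.
Resultant f_max = √[f_tx² + (f_v + f_ty)²] = √[2.601² + (0.9 + 2.919)²] = 4.621 kip/in.
Capacity per unit length: r_n/Ω = (1/2.0) × 0.6 × 100 × (0.707 × 0.1875) = 3.977 kip/in.
4.621 > 3.977 → NOT adequate.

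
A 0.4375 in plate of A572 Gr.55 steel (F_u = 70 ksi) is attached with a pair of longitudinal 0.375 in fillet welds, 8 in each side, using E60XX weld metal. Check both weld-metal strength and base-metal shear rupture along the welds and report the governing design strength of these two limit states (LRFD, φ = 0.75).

φR_n ≈ 115 kips (weld metal governs)

E60XX → F_EXX = 60 ksi.
t_e = 0.707 × 0.375 = 0.2651 in; L = 16 in.
Weld metal: φR_n = 0.75 × 0.6 × 60 × 0.2651 × 16 = 114.5 kips.
Base metal (shear rupture): φR_n = 0.75 × 0.6 × 70 × 0.4375 × 16 = 220.5 kips.
Governing: weld metal.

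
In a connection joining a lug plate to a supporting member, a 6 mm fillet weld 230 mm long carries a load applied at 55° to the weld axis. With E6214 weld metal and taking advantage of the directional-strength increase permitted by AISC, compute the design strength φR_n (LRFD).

φR_n ≈ 373 kN

E62XX → F_EXX = 620 MPa.
t_e = 0.707 × 6 = 4.242 mm; A_we = 4.242 × 230 = 975.7 mm².
Directional factor: 1.0 + 0.5 sin^1.5(55°) = 1.371.
F_nw = 0.6 × 620 × 1.371 = 509.9 MPa.
φR_n = 0.75 × 509.9 × 975.7 × 10⁻³ = 373.1 kN.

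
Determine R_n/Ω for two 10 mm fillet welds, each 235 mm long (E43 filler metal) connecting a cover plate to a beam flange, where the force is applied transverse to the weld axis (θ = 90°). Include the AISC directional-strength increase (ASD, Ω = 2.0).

R_n/Ω ≈ 643 kN

E43XX → F_EXX = 430 MPa.
t_e = 0.707 × 10 = 7.07 mm; A_we = 7.07 × 470 = 3323 mm².
Directional factor: 1.0 + 0.5 sin^1.5(90°) = 1.5.
F_nw = 0.6 × 430 × 1.5 = 387 MPa.
R_n/Ω = (387 × 3323) / 2.0 × 10⁻³ = 643 kN.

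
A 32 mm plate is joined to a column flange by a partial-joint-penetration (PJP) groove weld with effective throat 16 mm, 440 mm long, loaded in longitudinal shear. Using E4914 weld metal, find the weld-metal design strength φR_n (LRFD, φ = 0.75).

E49XX → F_EXX = 490 MPa.
Effective throat (given) t_e = 16 mm.
A_we = 16 × 440 = 7040 mm².
F_nw = 0.6 F_EXX = 294 MPa.
φR_n = 0.75 × 294 × 7040 × 10⁻³ = 1552 kN.

φR_n ≈ 1550 kN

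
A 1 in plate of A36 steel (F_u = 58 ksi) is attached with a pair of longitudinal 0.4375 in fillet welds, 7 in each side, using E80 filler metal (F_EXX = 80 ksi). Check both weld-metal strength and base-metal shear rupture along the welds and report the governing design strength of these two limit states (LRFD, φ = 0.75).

φR_n ≈ 156 kips (weld metal governs)

t_e = 0.707 × 0.4375 = 0.3093 in; L = 14 in.
Weld metal: φR_n = 0.75 × 0.6 × 80 × 0.3093 × 14 = 155.9 kips.
Base metal (shear rupture): φR_n = 0.75 × 0.6 × 58 × 1 × 14 = 365.4 kips.
Governing: weld metal.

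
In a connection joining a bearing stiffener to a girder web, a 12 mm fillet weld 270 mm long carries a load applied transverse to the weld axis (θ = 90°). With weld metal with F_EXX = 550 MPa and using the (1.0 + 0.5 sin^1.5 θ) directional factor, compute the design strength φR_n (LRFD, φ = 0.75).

φR_n ≈ 850 kN

t_e = 0.707 × 12 = 8.484 mm; A_we = 8.484 × 270 = 2291 mm².
Directional factor: 1.0 + 0.5 sin^1.5(90°) = 1.5.
F_nw = 0.6 × 550 × 1.5 = 495 MPa.
φR_n = 0.75 × 495 × 2291 × 10⁻³ = 850.4 kN.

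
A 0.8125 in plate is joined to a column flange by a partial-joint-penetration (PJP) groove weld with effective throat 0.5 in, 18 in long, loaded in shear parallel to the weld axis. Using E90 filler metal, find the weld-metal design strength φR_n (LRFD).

φR_n ≈ 364 kip

E90XX → F_EXX = 90 ksi.
Effective throat (given) t_e = 0.5 in.
A_we = 0.5 × 18 = 9 in².
F_nw = 0.6 F_EXX = 54 ksi.
φR_n = 0.75 × 54 × 9 = 364.5 kip.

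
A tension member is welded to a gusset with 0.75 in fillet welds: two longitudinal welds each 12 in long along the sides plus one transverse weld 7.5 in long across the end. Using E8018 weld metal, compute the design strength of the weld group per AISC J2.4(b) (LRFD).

φR_n ≈ 604 kip

E80XX → F_EXX = 80 ksi.
t_e = 0.707 × 0.75 = 0.5302 in.
R_nwl = 0.6 × 80 × 0.5302 × 24 = 610.8 kip (longitudinal, 2 welds).
R_nwt = 0.6 × 80 × 0.5302 × 7.5 = 190.9 kip (transverse, base value).
(i) R_nwl + R_nwt = 801.7 kip; (ii) 0.85 R_nwl + 1.5 R_nwt = 805.6 kip.
R_n = max = 805.6 kip [governs: (ii)]; φR_n = 604.2 kip.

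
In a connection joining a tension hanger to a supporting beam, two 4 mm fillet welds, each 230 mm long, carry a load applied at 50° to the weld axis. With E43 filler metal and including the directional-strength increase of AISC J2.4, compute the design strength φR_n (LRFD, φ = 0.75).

φR_n ≈ 336 kN

E43XX → F_EXX = 430 MPa.
t_e = 0.707 × 4 = 2.828 mm; A_we = 2.828 × 460 = 1301 mm².
Directional factor: 1.0 + 0.5 sin^1.5(50°) = 1.335.
F_nw = 0.6 × 430 × 1.335 = 344.5 MPa.
φR_n = 0.75 × 344.5 × 1301 × 10⁻³ = 336.1 kN.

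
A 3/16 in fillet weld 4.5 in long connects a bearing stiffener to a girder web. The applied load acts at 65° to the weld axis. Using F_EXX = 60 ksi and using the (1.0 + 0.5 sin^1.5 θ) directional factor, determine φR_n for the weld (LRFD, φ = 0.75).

t_e = 0.707 × 0.1875 = 0.1326 in; A_we = 0.1326 × 4.5 = 0.5965 in².
Directional factor: 1.0 + 0.5 sin^1.5(65°) = 1.431.
F_nw = 0.6 × 60 × 1.431 = 51.53 ksi.
φR_n = 0.75 × 51.53 × 0.5965 = 23.05 kip.

φR_n ≈ 23.1 kip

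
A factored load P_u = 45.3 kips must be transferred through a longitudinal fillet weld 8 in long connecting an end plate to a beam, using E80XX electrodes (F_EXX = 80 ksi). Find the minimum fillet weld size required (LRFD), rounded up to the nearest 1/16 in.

w = 1/4 in

Total weld length L = 8 in.
Required throat t_e = P_u / (φ × 0.6 F_EXX × L) = 45.3 / (0.75 × 0.6 × 80 × 8) = 0.1573 in.
Required leg w = t_e / 0.707 = 0.2225 in → use 1/4 in.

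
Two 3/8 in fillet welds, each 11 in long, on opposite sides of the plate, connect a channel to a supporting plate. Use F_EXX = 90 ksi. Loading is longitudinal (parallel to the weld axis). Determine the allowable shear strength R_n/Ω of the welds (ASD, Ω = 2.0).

Effective throat t_e = 0.707 × 0.375 = 0.2651 in.
Total length L = 22 in; A_we = 0.2651 × 22 = 5.833 in².
F_nw = 0.6 F_EXX = 0.6 × 90 = 54 ksi.
R_n = 54 × 5.833 = 315 kips; R_n/Ω = 315/2.0 = 157.5 kips.

R_n/Ω ≈ 157 kips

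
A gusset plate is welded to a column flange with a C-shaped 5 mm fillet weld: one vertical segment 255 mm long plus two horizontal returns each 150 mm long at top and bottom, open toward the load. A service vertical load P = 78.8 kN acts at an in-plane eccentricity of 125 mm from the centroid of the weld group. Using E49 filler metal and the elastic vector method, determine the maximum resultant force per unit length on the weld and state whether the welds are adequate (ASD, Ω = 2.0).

E49XX → F_EXX = 490 MPa.
Total weld length L_w = 555 mm. Treat welds as unit-width lines.
Centroid: x̄ = 2×150×75 / 555 = 40.54 mm from the vertical weld.
Polar moment about centroid: J = I_x + I_y = [255³/12 + 2×150×127.5²] + [255×40.54² + 2(150³/12 + 150×34.46²)] = 7596000 mm³.
Direct shear f_v = P/L_w = 78.8×10³ / 555 = 142 N/mm (vertical).
Torsion M = P·e = 78.8×10³ × 125 = 9850000 N·mm.
Critical point at (x, y) = (109.5, 127.5) from centroid. f_tx = M·y/J = 165.3 N/mm; f_ty = M·x/J = 141.9 N/mm.
Resultant f_max = √[f_tx² + (f_v + f_ty)²] = √[165.3² + (142 + 141.9)²] = 328.5 N/mm.
Capacity per unit length: r_n/Ω = (1/2.0) × 0.6 × 490 × (0.707 × 5) = 519.6 N/mm.
328.5 ≤ 519.6 → adequate.

f_max ≈ 329 N/mm; adequate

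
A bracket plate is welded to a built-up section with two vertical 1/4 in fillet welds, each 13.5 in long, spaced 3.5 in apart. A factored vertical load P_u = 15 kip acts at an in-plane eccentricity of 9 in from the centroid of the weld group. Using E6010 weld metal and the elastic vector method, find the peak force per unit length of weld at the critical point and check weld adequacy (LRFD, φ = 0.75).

f_max ≈ 2.12 kip/in; adequate

E60XX → F_EXX = 60 ksi.
Total weld length L_w = 27 in. Treat welds as unit-width lines.
Polar moment about centroid: J = 2[d³/12 + d(b/2)²] = 2[13.5³/12 + 13.5×1.75²] = 492.8 in³.
Direct shear f_v = P/L_w = 15 / 27 = 0.5556 kip/in (vertical).
Torsion M = P·e = 15 × 9 = 135 kip·in.
Critical point at (x, y) = (1.75, 6.75) from centroid. f_tx = M·y/J = 1.849 kip/in; f_ty = M·x/J = 0.4795 kip/in.
Resultant f_max = √[f_tx² + (f_v + f_ty)²] = √[1.849² + (0.5556 + 0.4795)²] = 2.119 kip/in.
Capacity per unit length: φr_n = 0.75 × 0.6 × 60 × (0.707 × 0.25) = 4.772 kip/in.
2.119 ≤ 4.772 → adequate.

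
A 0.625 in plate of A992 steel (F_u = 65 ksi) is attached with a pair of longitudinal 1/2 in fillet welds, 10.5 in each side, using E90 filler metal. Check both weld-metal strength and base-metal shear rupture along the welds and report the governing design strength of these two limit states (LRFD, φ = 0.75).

φR_n ≈ 301 kip (weld metal governs)

E90XX → F_EXX = 90 ksi.
t_e = 0.707 × 0.5 = 0.3535 in; L = 21 in.
Weld metal: φR_n = 0.75 × 0.6 × 90 × 0.3535 × 21 = 300.7 kip.
Base metal (shear rupture): φR_n = 0.75 × 0.6 × 65 × 0.625 × 21 = 383.9 kip.
Governing: weld metal.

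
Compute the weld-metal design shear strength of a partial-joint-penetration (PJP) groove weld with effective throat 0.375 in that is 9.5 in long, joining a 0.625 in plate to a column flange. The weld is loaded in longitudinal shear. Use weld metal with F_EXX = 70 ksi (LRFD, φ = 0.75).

Effective throat (given) t_e = 0.375 in.
A_we = 0.375 × 9.5 = 3.562 in².
F_nw = 0.6 F_EXX = 42 ksi.
φR_n = 0.75 × 42 × 3.562 = 112.2 kips.

φR_n ≈ 112 kips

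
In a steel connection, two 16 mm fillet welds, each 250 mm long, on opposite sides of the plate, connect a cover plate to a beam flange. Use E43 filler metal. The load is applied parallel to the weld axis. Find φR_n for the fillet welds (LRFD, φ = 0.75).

φR_n ≈ 1090 kN

E43XX → F_EXX = 430 MPa.
Effective throat t_e = 0.707 × 16 = 11.31 mm.
Total length L = 500 mm; A_we = 11.31 × 500 = 5656 mm².
F_nw = 0.6 F_EXX = 0.6 × 430 = 258 MPa.
φR_n = 0.75 × 258 × 5656 × 10⁻³ = 1094 kN.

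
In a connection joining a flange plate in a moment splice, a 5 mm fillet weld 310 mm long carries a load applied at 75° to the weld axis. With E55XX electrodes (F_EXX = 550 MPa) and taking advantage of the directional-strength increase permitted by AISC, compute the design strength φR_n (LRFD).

φR_n ≈ 400 kN

t_e = 0.707 × 5 = 3.535 mm; A_we = 3.535 × 310 = 1096 mm².
Directional factor: 1.0 + 0.5 sin^1.5(75°) = 1.475.
F_nw = 0.6 × 550 × 1.475 = 486.6 MPa.
φR_n = 0.75 × 486.6 × 1096 × 10⁻³ = 400 kN.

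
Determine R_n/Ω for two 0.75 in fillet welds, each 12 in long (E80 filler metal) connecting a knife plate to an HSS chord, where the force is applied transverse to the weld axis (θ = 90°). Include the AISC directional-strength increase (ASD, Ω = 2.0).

R_n/Ω ≈ 458 kip

E80XX → F_EXX = 80 ksi.
t_e = 0.707 × 0.75 = 0.5302 in; A_we = 0.5302 × 24 = 12.73 in².
Directional factor: 1.0 + 0.5 sin^1.5(90°) = 1.5.
F_nw = 0.6 × 80 × 1.5 = 72 ksi.
R_n/Ω = (72 × 12.73) / 2.0 = 458.1 kip.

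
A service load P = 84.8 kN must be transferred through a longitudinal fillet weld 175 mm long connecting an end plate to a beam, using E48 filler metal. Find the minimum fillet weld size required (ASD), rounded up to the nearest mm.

w = 5 mm

E48XX → F_EXX = 480 MPa.
Total weld length L = 175 mm.
Required throat t_e = P × Ω / (0.6 F_EXX × L) = 84.8 × 2.0 / (0.6 × 480 × 175 × 10⁻³) = 3.365 mm.
Required leg w = t_e / 0.707 = 4.76 mm → use 5 mm.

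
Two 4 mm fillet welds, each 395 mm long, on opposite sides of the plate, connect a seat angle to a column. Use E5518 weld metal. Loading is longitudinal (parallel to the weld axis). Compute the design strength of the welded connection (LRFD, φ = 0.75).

E55XX → F_EXX = 550 MPa.
Effective throat t_e = 0.707 × 4 = 2.828 mm.
Total length L = 790 mm; A_we = 2.828 × 790 = 2234 mm².
F_nw = 0.6 F_EXX = 0.6 × 550 = 330 MPa.
φR_n = 0.75 × 330 × 2234 × 10⁻³ = 552.9 kN.

φR_n ≈ 553 kN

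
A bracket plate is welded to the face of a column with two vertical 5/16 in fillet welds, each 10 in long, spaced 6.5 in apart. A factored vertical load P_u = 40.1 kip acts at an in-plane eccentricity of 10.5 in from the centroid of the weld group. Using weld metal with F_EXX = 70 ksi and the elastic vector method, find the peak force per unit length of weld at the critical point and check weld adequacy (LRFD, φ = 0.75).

Total weld length L_w = 20 in. Treat welds as unit-width lines.
Polar moment about centroid: J = 2[d³/12 + d(b/2)²] = 2[10³/12 + 10×3.25²] = 377.9 in³.
Direct shear f_v = P/L_w = 40.1 / 20 = 2.005 kip/in (vertical).
Torsion M = P·e = 40.1 × 10.5 = 421.05 kip·in.
Critical point at (x, y) = (3.25, 5) from centroid. f_tx = M·y/J = 5.571 kip/in; f_ty = M·x/J = 3.621 kip/in.
Resultant f_max = √[f_tx² + (f_v + f_ty)²] = √[5.571² + (2.005 + 3.621)²] = 7.917 kip/in.
Capacity per unit length: φr_n = 0.75 × 0.6 × 70 × (0.707 × 0.3125) = 6.96 kip/in.
7.917 > 6.96 → NOT adequate.

f_max ≈ 7.92 kip/in; NOT adequate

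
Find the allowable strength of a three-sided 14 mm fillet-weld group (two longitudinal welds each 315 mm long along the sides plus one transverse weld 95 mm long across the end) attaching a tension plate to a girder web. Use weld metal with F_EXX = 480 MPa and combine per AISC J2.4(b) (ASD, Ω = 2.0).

t_e = 0.707 × 14 = 9.898 mm.
R_nwl = 0.6 × 480 × 9.898 × 630 × 10⁻³ = 1796 kN (longitudinal, 2 welds).
R_nwt = 0.6 × 480 × 9.898 × 95 × 10⁻³ = 270.8 kN (transverse, base value).
(i) R_nwl + R_nwt = 2067 kN; (ii) 0.85 R_nwl + 1.5 R_nwt = 1933 kN.
R_n = max = 2067 kN [governs: (i)]; R_n/Ω = 1033 kN.

R_n/Ω ≈ 1030 kN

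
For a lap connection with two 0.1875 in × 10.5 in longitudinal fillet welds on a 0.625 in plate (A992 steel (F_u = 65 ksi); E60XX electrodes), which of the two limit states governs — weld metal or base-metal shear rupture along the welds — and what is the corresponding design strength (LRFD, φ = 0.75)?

E60XX → F_EXX = 60 ksi.
t_e = 0.707 × 0.1875 = 0.1326 in; L = 21 in.
Weld metal: φR_n = 0.75 × 0.6 × 60 × 0.1326 × 21 = 75.16 kip.
Base metal (shear rupture): φR_n = 0.75 × 0.6 × 65 × 0.625 × 21 = 383.9 kip.
Governing: weld metal.

φR_n ≈ 75.2 kip (weld metal governs)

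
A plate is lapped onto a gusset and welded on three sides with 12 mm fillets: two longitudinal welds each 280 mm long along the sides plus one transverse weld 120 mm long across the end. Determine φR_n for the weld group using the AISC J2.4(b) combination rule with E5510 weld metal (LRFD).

E55XX → F_EXX = 550 MPa.
t_e = 0.707 × 12 = 8.484 mm.
R_nwl = 0.6 × 550 × 8.484 × 560 × 10⁻³ = 1568 kN (longitudinal, 2 welds).
R_nwt = 0.6 × 550 × 8.484 × 120 × 10⁻³ = 336 kN (transverse, base value).
(i) R_nwl + R_nwt = 1904 kN; (ii) 0.85 R_nwl + 1.5 R_nwt = 1837 kN.
R_n = max = 1904 kN [governs: (i)]; φR_n = 1428 kN.

φR_n ≈ 1430 kN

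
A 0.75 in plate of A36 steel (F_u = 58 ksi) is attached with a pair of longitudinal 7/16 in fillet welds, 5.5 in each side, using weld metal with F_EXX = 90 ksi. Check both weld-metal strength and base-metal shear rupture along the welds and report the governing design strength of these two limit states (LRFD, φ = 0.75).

φR_n ≈ 138 kips (weld metal governs)

t_e = 0.707 × 0.4375 = 0.3093 in; L = 11 in.
Weld metal: φR_n = 0.75 × 0.6 × 90 × 0.3093 × 11 = 137.8 kips.
Base metal (shear rupture): φR_n = 0.75 × 0.6 × 58 × 0.75 × 11 = 215.3 kips.
Governing: weld metal.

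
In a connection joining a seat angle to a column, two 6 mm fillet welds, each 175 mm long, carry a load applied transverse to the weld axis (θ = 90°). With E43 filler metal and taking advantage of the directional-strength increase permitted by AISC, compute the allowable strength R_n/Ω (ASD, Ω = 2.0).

R_n/Ω ≈ 287 kN

E43XX → F_EXX = 430 MPa.
t_e = 0.707 × 6 = 4.242 mm; A_we = 4.242 × 350 = 1485 mm².
Directional factor: 1.0 + 0.5 sin^1.5(90°) = 1.5.
F_nw = 0.6 × 430 × 1.5 = 387 MPa.
R_n/Ω = (387 × 1485) / 2.0 × 10⁻³ = 287.3 kN.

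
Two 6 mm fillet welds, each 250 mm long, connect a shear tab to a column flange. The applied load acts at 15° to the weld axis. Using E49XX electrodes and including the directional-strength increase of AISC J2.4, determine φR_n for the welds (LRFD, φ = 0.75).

φR_n ≈ 498 kN

E49XX → F_EXX = 490 MPa.
t_e = 0.707 × 6 = 4.242 mm; A_we = 4.242 × 500 = 2121 mm².
Directional factor: 1.0 + 0.5 sin^1.5(15°) = 1.066.
F_nw = 0.6 × 490 × 1.066 = 313.4 MPa.
φR_n = 0.75 × 313.4 × 2121 × 10⁻³ = 498.5 kN.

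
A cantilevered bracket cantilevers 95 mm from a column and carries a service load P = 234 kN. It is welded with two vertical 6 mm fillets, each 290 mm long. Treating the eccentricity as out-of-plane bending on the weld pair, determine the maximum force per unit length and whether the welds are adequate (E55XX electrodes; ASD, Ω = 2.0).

E55XX → F_EXX = 550 MPa.
L_w = 2 × 290 = 580 mm; section modulus (unit throat) S = 2 × L²/6 = 28030 mm².
Direct shear f_v = P/L_w = 234×10³/580 = 403.4 N/mm.
Moment M = P × e = 234×10³ × 95 = 22230000 N·mm; bending f_b = M/S = 793 N/mm.
f_max = √(f_v² + f_b²) = √(403.4² + 793²) = 889.7 N/mm.
r_n/Ω = (1/2.0) × 0.6 × 550 × (0.707 × 6) = 699.9 N/mm → NOT adequate.

f_max ≈ 890 N/mm; NOT adequate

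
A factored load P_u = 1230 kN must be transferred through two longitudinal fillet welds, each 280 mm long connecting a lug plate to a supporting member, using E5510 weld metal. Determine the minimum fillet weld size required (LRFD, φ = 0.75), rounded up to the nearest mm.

E55XX → F_EXX = 550 MPa.
Total weld length L = 560 mm.
Required throat t_e = P_u / (φ × 0.6 F_EXX × L) = 1230 / (0.75 × 0.6 × 550 × 560 × 10⁻³) = 8.874 mm.
Required leg w = t_e / 0.707 = 12.55 mm → use 13 mm.

w = 13 mm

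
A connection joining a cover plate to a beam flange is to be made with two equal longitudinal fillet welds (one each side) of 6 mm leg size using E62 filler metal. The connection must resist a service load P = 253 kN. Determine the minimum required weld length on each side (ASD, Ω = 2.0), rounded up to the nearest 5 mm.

E62XX → F_EXX = 620 MPa.
Throat t_e = 0.707 × 6 = 4.242 mm.
r_n/Ω = (0.6 × 620 × 4.242) / 2.0 = 789 N/mm = 0.789 kN/mm.
L_req = P / (r_n/Ω) = 253 / 0.789 = 320.7 mm total.
Per side: 320.7 / 2 = 160.3 mm.
Round up → use L = 165 mm on each side.

L = 165 mm on each side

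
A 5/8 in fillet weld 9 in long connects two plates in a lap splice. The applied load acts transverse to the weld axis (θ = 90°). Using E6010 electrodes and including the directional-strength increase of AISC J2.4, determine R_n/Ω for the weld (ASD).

E60XX → F_EXX = 60 ksi.
t_e = 0.707 × 0.625 = 0.4419 in; A_we = 0.4419 × 9 = 3.977 in².
Directional factor: 1.0 + 0.5 sin^1.5(90°) = 1.5.
F_nw = 0.6 × 60 × 1.5 = 54 ksi.
R_n/Ω = (54 × 3.977) / 2.0 = 107.4 kips.

R_n/Ω ≈ 107 kips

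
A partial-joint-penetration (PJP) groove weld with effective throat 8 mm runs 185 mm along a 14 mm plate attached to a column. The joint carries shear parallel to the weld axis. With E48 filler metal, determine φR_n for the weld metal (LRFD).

E48XX → F_EXX = 480 MPa.
Effective throat (given) t_e = 8 mm.
A_we = 8 × 185 = 1480 mm².
F_nw = 0.6 F_EXX = 288 MPa.
φR_n = 0.75 × 288 × 1480 × 10⁻³ = 319.7 kN.

φR_n ≈ 320 kN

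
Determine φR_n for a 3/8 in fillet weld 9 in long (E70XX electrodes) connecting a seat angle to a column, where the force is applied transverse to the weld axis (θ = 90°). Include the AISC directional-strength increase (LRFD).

E70XX → F_EXX = 70 ksi.
t_e = 0.707 × 0.375 = 0.2651 in; A_we = 0.2651 × 9 = 2.386 in².
Directional factor: 1.0 + 0.5 sin^1.5(90°) = 1.5.
F_nw = 0.6 × 70 × 1.5 = 63 ksi.
φR_n = 0.75 × 63 × 2.386 = 112.7 kip.

φR_n ≈ 113 kip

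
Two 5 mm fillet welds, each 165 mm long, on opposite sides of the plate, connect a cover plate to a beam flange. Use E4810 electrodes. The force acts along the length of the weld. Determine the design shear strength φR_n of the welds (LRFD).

φR_n ≈ 252 kN

E48XX → F_EXX = 480 MPa.
Effective throat t_e = 0.707 × 5 = 3.535 mm.
Total length L = 330 mm; A_we = 3.535 × 330 = 1167 mm².
F_nw = 0.6 F_EXX = 0.6 × 480 = 288 MPa.
φR_n = 0.75 × 288 × 1167 × 10⁻³ = 252 kN.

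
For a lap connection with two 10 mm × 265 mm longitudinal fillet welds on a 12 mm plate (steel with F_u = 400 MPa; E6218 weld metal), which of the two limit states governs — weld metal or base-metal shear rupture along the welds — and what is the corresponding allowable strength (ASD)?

R_n/Ω ≈ 697 kN (weld metal governs)

E62XX → F_EXX = 620 MPa.
t_e = 0.707 × 10 = 7.07 mm; L = 530 mm.
Weld metal: R_n/Ω = (1/2.0) × 0.6 × 620 × 7.07 × 530 × 10⁻³ = 697 kN.
Base metal (shear rupture): R_n/Ω = (1/2.0) × 0.6 × 400 × 12 × 530 × 10⁻³ = 763.2 kN.
Governing: weld metal.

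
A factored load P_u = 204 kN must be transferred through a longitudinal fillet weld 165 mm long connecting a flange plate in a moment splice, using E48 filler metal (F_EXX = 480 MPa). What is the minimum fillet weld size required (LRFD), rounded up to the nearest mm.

w = 9 mm

Total weld length L = 165 mm.
Required throat t_e = P_u / (φ × 0.6 F_EXX × L) = 204 / (0.75 × 0.6 × 480 × 165 × 10⁻³) = 5.724 mm.
Required leg w = t_e / 0.707 = 8.096 mm → use 9 mm.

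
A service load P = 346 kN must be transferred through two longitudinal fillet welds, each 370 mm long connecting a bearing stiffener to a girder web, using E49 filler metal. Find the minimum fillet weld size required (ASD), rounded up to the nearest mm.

w = 5 mm

E49XX → F_EXX = 490 MPa.
Total weld length L = 740 mm.
Required throat t_e = P × Ω / (0.6 F_EXX × L) = 346 × 2.0 / (0.6 × 490 × 740 × 10⁻³) = 3.181 mm.
Required leg w = t_e / 0.707 = 4.499 mm → use 5 mm.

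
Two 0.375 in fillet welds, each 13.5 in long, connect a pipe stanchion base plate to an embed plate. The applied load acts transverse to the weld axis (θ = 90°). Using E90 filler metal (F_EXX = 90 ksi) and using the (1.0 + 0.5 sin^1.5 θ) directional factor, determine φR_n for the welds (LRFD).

φR_n ≈ 435 kip

t_e = 0.707 × 0.375 = 0.2651 in; A_we = 0.2651 × 27 = 7.158 in².
Directional factor: 1.0 + 0.5 sin^1.5(90°) = 1.5.
F_nw = 0.6 × 90 × 1.5 = 81 ksi.
φR_n = 0.75 × 81 × 7.158 = 434.9 kip.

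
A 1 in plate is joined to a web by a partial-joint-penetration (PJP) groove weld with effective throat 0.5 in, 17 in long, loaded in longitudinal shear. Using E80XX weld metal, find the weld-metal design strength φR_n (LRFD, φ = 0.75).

E80XX → F_EXX = 80 ksi.
Effective throat (given) t_e = 0.5 in.
A_we = 0.5 × 17 = 8.5 in².
F_nw = 0.6 F_EXX = 48 ksi.
φR_n = 0.75 × 48 × 8.5 = 306 kips.

φR_n ≈ 306 kips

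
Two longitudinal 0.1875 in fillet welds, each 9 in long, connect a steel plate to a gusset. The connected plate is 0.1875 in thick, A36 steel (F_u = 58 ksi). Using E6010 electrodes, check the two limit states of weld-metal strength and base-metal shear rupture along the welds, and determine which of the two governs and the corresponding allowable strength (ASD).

R_n/Ω ≈ 43 kips (weld metal governs)

E60XX → F_EXX = 60 ksi.
t_e = 0.707 × 0.1875 = 0.1326 in; L = 18 in.
Weld metal: R_n/Ω = (1/2.0) × 0.6 × 60 × 0.1326 × 18 = 42.95 kips.
Base metal (shear rupture): R_n/Ω = (1/2.0) × 0.6 × 58 × 0.1875 × 18 = 58.72 kips.
Governing: weld metal.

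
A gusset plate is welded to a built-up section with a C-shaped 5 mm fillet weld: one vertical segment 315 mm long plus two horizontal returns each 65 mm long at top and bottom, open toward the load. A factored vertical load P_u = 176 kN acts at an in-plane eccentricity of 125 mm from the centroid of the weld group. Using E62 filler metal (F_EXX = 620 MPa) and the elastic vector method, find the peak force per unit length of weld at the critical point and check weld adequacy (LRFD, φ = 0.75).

f_max ≈ 835 N/mm; adequate

Total weld length L_w = 445 mm. Treat welds as unit-width lines.
Centroid: x̄ = 2×65×32.5 / 445 = 9.494 mm from the vertical weld.
Polar moment about centroid: J = I_x + I_y = [315³/12 + 2×65×157.5²] + [315×9.494² + 2(65³/12 + 65×23.01²)] = 5972000 mm³.
Direct shear f_v = P/L_w = 176×10³ / 445 = 395.5 N/mm (vertical).
Torsion M = P·e = 176×10³ × 125 = 22000000 N·mm.
Critical point at (x, y) = (55.51, 157.5) from centroid. f_tx = M·y/J = 580.2 N/mm; f_ty = M·x/J = 204.5 N/mm.
Resultant f_max = √[f_tx² + (f_v + f_ty)²] = √[580.2² + (395.5 + 204.5)²] = 834.6 N/mm.
Capacity per unit length: φr_n = 0.75 × 0.6 × 620 × (0.707 × 5) = 986.3 N/mm.
834.6 ≤ 986.3 → adequate.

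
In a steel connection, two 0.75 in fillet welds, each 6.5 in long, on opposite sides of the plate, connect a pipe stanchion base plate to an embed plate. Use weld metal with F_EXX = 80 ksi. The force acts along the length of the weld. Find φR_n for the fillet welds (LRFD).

Effective throat t_e = 0.707 × 0.75 = 0.5302 in.
Total length L = 13 in; A_we = 0.5302 × 13 = 6.893 in².
F_nw = 0.6 F_EXX = 0.6 × 80 = 48 ksi.
φR_n = 0.75 × 48 × 6.893 = 248.2 kips.

φR_n ≈ 248 kips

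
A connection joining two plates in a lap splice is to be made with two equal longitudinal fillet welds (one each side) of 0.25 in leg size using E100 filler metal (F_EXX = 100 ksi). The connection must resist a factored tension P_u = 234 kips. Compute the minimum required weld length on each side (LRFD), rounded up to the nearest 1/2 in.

L = 15 in on each side

Throat t_e = 0.707 × 0.25 = 0.1767 in.
φr_n = 0.75 × 0.6 × 100 × 0.1767 = 7.954 kips/in.
L_req = P_u / φr_n = 234 / 7.954 = 29.42 in total.
Per side: 29.42 / 2 = 14.71 in.
Round up → use L = 15 in on each side.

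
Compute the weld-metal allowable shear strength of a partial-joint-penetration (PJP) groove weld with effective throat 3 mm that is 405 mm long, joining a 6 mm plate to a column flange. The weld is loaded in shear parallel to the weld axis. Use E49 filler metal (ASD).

R_n/Ω ≈ 179 kN

E49XX → F_EXX = 490 MPa.
Effective throat (given) t_e = 3 mm.
A_we = 3 × 405 = 1215 mm².
F_nw = 0.6 F_EXX = 294 MPa.
R_n/Ω = (294 × 1215) / 2.0 × 10⁻³ = 178.6 kN.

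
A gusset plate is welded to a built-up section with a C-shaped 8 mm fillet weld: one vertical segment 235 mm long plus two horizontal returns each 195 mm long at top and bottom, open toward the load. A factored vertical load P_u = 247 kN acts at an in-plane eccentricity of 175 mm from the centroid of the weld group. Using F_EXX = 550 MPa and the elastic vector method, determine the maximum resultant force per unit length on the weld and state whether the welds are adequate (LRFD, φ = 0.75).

Total weld length L_w = 625 mm. Treat welds as unit-width lines.
Centroid: x̄ = 2×195×97.5 / 625 = 60.84 mm from the vertical weld.
Polar moment about centroid: J = I_x + I_y = [235³/12 + 2×195×117.5²] + [235×60.84² + 2(195³/12 + 195×36.66²)] = 9096000 mm³.
Direct shear f_v = P/L_w = 247×10³ / 625 = 395.2 N/mm (vertical).
Torsion M = P·e = 247×10³ × 175 = 43225000 N·mm.
Critical point at (x, y) = (134.2, 117.5) from centroid. f_tx = M·y/J = 558.4 N/mm; f_ty = M·x/J = 637.6 N/mm.
Resultant f_max = √[f_tx² + (f_v + f_ty)²] = √[558.4² + (395.2 + 637.6)²] = 1174 N/mm.
Capacity per unit length: φr_n = 0.75 × 0.6 × 550 × (0.707 × 8) = 1400 N/mm.
1174 ≤ 1400 → adequate.

f_max ≈ 1170 N/mm; adequate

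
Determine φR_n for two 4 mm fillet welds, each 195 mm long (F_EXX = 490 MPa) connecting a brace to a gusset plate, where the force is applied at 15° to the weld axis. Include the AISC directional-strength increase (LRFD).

φR_n ≈ 259 kN

t_e = 0.707 × 4 = 2.828 mm; A_we = 2.828 × 390 = 1103 mm².
Directional factor: 1.0 + 0.5 sin^1.5(15°) = 1.066.
F_nw = 0.6 × 490 × 1.066 = 313.4 MPa.
φR_n = 0.75 × 313.4 × 1103 × 10⁻³ = 259.2 kN.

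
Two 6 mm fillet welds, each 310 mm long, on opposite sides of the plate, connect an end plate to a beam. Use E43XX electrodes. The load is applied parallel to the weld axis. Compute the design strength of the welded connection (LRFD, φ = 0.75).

E43XX → F_EXX = 430 MPa.
Effective throat t_e = 0.707 × 6 = 4.242 mm.
Total length L = 620 mm; A_we = 4.242 × 620 = 2630 mm².
F_nw = 0.6 F_EXX = 0.6 × 430 = 258 MPa.
φR_n = 0.75 × 258 × 2630 × 10⁻³ = 508.9 kN.

φR_n ≈ 509 kN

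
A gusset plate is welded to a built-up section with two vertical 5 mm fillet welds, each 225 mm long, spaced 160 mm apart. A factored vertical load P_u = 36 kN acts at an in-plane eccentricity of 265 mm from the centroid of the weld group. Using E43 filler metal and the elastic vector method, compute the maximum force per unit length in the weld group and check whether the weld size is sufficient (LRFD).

E43XX → F_EXX = 430 MPa.
Total weld length L_w = 450 mm. Treat welds as unit-width lines.
Polar moment about centroid: J = 2[d³/12 + d(b/2)²] = 2[225³/12 + 225×80²] = 4778000 mm³.
Direct shear f_v = P/L_w = 36×10³ / 450 = 80 N/mm (vertical).
Torsion M = P·e = 36×10³ × 265 = 9540000 N·mm.
Critical point at (x, y) = (80, 112.5) from centroid. f_tx = M·y/J = 224.6 N/mm; f_ty = M·x/J = 159.7 N/mm.
Resultant f_max = √[f_tx² + (f_v + f_ty)²] = √[224.6² + (80 + 159.7)²] = 328.5 N/mm.
Capacity per unit length: φr_n = 0.75 × 0.6 × 430 × (0.707 × 5) = 684 N/mm.
328.5 ≤ 684 → adequate.

f_max ≈ 328 N/mm; adequate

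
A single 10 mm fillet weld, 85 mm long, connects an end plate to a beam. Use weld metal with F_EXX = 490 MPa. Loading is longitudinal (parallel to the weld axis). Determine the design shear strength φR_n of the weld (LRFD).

φR_n ≈ 133 kN

Effective throat t_e = 0.707 × 10 = 7.07 mm.
Total length L = 85 mm; A_we = 7.07 × 85 = 600.9 mm².
F_nw = 0.6 F_EXX = 0.6 × 490 = 294 MPa.
φR_n = 0.75 × 294 × 600.9 × 10⁻³ = 132.5 kN.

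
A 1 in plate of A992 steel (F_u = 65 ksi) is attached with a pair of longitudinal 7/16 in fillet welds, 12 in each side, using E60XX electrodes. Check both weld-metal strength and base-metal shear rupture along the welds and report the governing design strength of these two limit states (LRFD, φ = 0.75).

φR_n ≈ 200 kips (weld metal governs)

E60XX → F_EXX = 60 ksi.
t_e = 0.707 × 0.4375 = 0.3093 in; L = 24 in.
Weld metal: φR_n = 0.75 × 0.6 × 60 × 0.3093 × 24 = 200.4 kips.
Base metal (shear rupture): φR_n = 0.75 × 0.6 × 65 × 1 × 24 = 702 kips.
Governing: weld metal.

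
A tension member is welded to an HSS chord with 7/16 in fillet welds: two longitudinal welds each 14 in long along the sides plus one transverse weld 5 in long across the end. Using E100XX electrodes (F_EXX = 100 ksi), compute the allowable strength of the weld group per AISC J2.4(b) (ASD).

R_n/Ω ≈ 306 kips

t_e = 0.707 × 0.4375 = 0.3093 in.
R_nwl = 0.6 × 100 × 0.3093 × 28 = 519.6 kips (longitudinal, 2 welds).
R_nwt = 0.6 × 100 × 0.3093 × 5 = 92.79 kips (transverse, base value).
(i) R_nwl + R_nwt = 612.4 kips; (ii) 0.85 R_nwl + 1.5 R_nwt = 580.9 kips.
R_n = max = 612.4 kips [governs: (i)]; R_n/Ω = 306.2 kips.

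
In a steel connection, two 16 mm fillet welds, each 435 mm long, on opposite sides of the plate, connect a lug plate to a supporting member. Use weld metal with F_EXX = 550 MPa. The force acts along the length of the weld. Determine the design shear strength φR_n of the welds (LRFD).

φR_n ≈ 2440 kN

Effective throat t_e = 0.707 × 16 = 11.31 mm.
Total length L = 870 mm; A_we = 11.31 × 870 = 9841 mm².
F_nw = 0.6 F_EXX = 0.6 × 550 = 330 MPa.
φR_n = 0.75 × 330 × 9841 × 10⁻³ = 2436 kN.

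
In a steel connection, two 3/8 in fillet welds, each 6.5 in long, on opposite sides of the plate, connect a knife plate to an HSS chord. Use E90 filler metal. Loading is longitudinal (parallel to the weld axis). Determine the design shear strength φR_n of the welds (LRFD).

φR_n ≈ 140 kip

E90XX → F_EXX = 90 ksi.
Effective throat t_e = 0.707 × 0.375 = 0.2651 in.
Total length L = 13 in; A_we = 0.2651 × 13 = 3.447 in².
F_nw = 0.6 F_EXX = 0.6 × 90 = 54 ksi.
φR_n = 0.75 × 54 × 3.447 = 139.6 kip.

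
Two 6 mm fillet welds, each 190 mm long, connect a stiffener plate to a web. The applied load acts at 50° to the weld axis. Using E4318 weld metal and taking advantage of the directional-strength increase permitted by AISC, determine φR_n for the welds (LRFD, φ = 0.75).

E43XX → F_EXX = 430 MPa.
t_e = 0.707 × 6 = 4.242 mm; A_we = 4.242 × 380 = 1612 mm².
Directional factor: 1.0 + 0.5 sin^1.5(50°) = 1.335.
F_nw = 0.6 × 430 × 1.335 = 344.5 MPa.
φR_n = 0.75 × 344.5 × 1612 × 10⁻³ = 416.5 kN.

φR_n ≈ 416 kN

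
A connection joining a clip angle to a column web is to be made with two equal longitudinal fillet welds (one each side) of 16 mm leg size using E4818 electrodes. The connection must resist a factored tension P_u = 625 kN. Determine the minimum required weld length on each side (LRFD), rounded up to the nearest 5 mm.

L = 130 mm on each side

E48XX → F_EXX = 480 MPa.
Throat t_e = 0.707 × 16 = 11.31 mm.
φr_n = 0.75 × 0.6 × 480 × 11.31 × 10⁻³ = 2.443 kN/mm.
L_req = P_u / φr_n = 625 / 2.443 = 255.8 mm total.
Per side: 255.8 / 2 = 127.9 mm.
Round up → use L = 130 mm on each side.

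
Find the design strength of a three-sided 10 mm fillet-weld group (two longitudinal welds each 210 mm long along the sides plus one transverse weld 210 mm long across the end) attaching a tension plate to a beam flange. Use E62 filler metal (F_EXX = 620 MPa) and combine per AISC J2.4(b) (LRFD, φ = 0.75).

φR_n ≈ 1330 kN

t_e = 0.707 × 10 = 7.07 mm.
R_nwl = 0.6 × 620 × 7.07 × 420 × 10⁻³ = 1105 kN (longitudinal, 2 welds).
R_nwt = 0.6 × 620 × 7.07 × 210 × 10⁻³ = 552.3 kN (transverse, base value).
(i) R_nwl + R_nwt = 1657 kN; (ii) 0.85 R_nwl + 1.5 R_nwt = 1767 kN.
R_n = max = 1767 kN [governs: (ii)]; φR_n = 1326 kN.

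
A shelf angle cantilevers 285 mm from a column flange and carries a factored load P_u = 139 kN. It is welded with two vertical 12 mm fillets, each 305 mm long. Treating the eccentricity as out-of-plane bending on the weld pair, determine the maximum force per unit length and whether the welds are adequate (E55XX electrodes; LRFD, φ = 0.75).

f_max ≈ 1300 N/mm; adequate

E55XX → F_EXX = 550 MPa.
L_w = 2 × 305 = 610 mm; section modulus (unit throat) S = 2 × L²/6 = 31010 mm².
Direct shear f_v = P/L_w = 139×10³/610 = 227.9 N/mm.
Moment M = P × e = 139×10³ × 285 = 39615000 N·mm; bending f_b = M/S = 1278 N/mm.
f_max = √(f_v² + f_b²) = √(227.9² + 1278²) = 1298 N/mm.
φr_n = 0.75 × 0.6 × 550 × (0.707 × 12) = 2100 N/mm → adequate.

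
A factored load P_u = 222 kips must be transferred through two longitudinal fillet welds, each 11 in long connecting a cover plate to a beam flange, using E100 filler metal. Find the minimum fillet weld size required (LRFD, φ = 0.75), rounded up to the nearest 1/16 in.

w = 3/8 in

E100XX → F_EXX = 100 ksi.
Total weld length L = 22 in.
Required throat t_e = P_u / (φ × 0.6 F_EXX × L) = 222 / (0.75 × 0.6 × 100 × 22) = 0.2242 in.
Required leg w = t_e / 0.707 = 0.3172 in → use 3/8 in.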